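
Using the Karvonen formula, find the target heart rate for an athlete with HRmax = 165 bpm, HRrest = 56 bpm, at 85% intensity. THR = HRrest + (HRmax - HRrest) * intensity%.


HRR = 165 - 56 = 109
THR = 56 + 109 * 0.85
= 56 + 92.65
= 148.65 bpm

148.65 bpm


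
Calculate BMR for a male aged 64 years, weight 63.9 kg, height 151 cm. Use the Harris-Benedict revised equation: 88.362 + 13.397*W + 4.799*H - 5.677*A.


Substituting values:
W term = 13.397 * 63.9 = 856.0683
H term = 4.799 * 151 = 724.649
A term = 5.677 * 64 = 363.328
BMR = 1305.75 kcal/day

1305.75 kcal/day


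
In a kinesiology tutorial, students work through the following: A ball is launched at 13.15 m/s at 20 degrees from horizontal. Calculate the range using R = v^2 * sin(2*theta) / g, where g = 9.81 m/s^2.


sin(2 * 20) = sin(40) = 0.642788
v^2 = 13.15^2 = 172.9225
R = 172.9225 * 0.642788 / 9.81
= 11.331 m

11.331 m


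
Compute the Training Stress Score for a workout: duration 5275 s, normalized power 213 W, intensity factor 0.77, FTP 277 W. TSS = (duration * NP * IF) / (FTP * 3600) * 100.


Product = 5275 * 213 * 0.77 = 865152.75
Base = 277 * 3600 = 997200
TSS = 865152.75 / 997200 * 100 = 86.76

86.76 TSS


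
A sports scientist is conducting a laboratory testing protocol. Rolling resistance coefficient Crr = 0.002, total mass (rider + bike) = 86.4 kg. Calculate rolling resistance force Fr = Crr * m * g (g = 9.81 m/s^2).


Fr = Crr * m * g
= 0.002 * 86.4 * 9.81
= 1.695 N

1.695 N


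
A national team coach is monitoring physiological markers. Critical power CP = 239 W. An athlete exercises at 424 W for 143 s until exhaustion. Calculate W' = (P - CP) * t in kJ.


P - CP = 424 - 239 = 185 W
W' = 185 * 143 = 26455 J
= 26455 / 1000 = 26.455 kJ

26.455 kJ


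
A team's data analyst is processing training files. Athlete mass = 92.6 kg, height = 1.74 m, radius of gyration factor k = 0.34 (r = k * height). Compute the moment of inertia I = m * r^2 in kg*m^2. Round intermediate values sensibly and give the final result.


r = k * height = 0.34 * 1.74 = 0.5916 m
r^2 = 0.5916^2 = 0.349991
I = 92.6 * 0.349991 = 32.409 kg*m^2

32.409 kg*m^2


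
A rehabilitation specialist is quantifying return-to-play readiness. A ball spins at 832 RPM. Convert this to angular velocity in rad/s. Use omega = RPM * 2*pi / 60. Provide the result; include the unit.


omega = 832 * 2 * pi / 60
= 832 * 6.28318531 / 60
= 5227.61 / 60
= 87.127 rad/s

87.127 rad/s


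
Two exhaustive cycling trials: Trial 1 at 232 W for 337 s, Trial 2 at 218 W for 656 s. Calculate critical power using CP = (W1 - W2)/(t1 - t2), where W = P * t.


W1 = 232 * 337 = 78184 J
W2 = 218 * 656 = 143008 J
CP = (78184 - 143008) / (337 - 656)
= -64824 / -319
= 203.21 W

203.21 W


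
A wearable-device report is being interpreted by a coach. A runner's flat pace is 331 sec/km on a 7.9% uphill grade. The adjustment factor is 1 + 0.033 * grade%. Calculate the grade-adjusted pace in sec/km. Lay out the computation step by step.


Factor = 1 + 0.033 * 7.9 = 1.2607
Adjusted pace = 331 * 1.2607
= 417.29 sec/km

417.29 s/km


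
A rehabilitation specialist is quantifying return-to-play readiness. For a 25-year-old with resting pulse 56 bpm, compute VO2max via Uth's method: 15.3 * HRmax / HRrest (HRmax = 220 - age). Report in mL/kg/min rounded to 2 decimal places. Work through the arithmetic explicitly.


Step 1: HRmax = 220 - 25 = 195 bpm
Step 2: Ratio = 195 / 56 = 3.4821
Step 3: VO2max = 15.3 * 3.4821 = 53.28 mL/kg/min

53.28 mL/kg/min


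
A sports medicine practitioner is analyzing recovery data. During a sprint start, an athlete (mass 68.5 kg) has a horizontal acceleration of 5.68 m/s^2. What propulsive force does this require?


Propulsive force = mass * acceleration
= 68.5 kg * 5.68 m/s^2
= 389.08 N

389.08 N


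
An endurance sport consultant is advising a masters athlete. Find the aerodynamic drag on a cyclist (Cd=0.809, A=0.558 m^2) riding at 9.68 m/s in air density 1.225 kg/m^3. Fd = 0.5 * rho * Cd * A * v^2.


Fd = 0.5 * 1.225 * 0.809 * 0.558 * 9.68^2
= 0.5 * 1.225 * 0.809 * 0.558 * 93.7024
= 25.908 N

25.908 N


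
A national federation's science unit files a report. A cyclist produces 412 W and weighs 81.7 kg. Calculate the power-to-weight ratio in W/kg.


P/W = power / mass
= 412 / 81.7
= 5.043 W/kg

5.043 W/kg


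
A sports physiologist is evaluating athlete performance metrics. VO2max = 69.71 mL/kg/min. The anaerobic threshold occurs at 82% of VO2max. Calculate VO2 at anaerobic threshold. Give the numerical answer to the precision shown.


AT fraction = 82 / 100 = 0.82
AT VO2 = 69.71 * 0.82
= 57.16 mL/kg/min

57.16 mL/kg/min


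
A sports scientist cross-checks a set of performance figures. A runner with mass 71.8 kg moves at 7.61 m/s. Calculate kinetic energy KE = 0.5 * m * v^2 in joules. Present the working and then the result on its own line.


v^2 = 7.61^2 = 57.9121
KE = 0.5 * 71.8 * 57.9121
= 2079.04 J

2079.04 J


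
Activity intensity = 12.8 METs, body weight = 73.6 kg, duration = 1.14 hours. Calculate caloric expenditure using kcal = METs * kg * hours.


kcal = 12.8 * 73.6 * 1.14
= 942.08 * 1.14
= 1073.97 kcal

1073.97 kcal


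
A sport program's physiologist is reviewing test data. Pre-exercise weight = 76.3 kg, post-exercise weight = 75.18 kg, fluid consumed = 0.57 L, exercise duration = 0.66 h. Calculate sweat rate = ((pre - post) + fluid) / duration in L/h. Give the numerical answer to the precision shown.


Weight loss = 76.3 - 75.18 = 1.12 kg (approx L)
Total sweat = 1.12 + 0.57 = 1.69 L
Sweat rate = 1.69 / 0.66 = 2.561 L/h

2.561 L/h


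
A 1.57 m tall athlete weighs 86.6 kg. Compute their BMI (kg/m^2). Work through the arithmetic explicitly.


height^2 = 2.4649 m^2
BMI = 86.6 / 2.4649 = 35.13 kg/m^2

35.13 kg/m^2


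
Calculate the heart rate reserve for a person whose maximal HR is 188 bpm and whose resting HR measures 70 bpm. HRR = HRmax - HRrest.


HRmax = 188 bpm
HRrest = 70 bpm
HRR = 188 - 70 = 118 bpm

118 bpm


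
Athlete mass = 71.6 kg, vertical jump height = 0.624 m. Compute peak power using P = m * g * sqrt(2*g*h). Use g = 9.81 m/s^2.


sqrt(2 * 9.81 * 0.624) = sqrt(12.24288) = 3.498983 m/s
P = 71.6 * 9.81 * 3.498983
= 2457.67 W

2457.67 W


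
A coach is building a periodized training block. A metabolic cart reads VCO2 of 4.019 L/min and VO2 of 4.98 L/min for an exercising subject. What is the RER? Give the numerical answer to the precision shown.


RER = VCO2 / VO2 = 4.019 / 4.98 = 0.807

0.807


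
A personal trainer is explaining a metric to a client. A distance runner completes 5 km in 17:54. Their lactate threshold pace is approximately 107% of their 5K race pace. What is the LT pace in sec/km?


Convert to seconds: 17 min 54 s = 1074 s
Pace per km = 1074 / 5 = 214.8 s/km
LT pace = 214.8 * 1.07 = 229.84 s/km

229.84 s/km


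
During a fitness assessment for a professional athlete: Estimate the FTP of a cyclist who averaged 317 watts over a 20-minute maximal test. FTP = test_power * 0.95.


FTP = 317 * 0.95 = 301.15 W

301.15 W


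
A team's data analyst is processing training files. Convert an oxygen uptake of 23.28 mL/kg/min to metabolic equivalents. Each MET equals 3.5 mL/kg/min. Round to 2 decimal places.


One MET = 3.5 mL/kg/min
Number of METs = 23.28 / 3.5
= 6.65 METs

6.65 METs


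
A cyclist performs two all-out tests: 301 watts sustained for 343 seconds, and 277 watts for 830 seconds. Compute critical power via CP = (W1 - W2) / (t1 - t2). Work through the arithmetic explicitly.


W1 = P1 * t1 = 301 * 343 = 103243 J
W2 = P2 * t2 = 277 * 830 = 229910 J
CP = (103243 - 229910) / (343 - 830)
= 260.1 W

260.1 W


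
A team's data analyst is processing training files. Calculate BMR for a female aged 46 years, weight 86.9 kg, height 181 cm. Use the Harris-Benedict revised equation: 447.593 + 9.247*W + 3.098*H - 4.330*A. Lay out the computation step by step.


Substituting values:
W term = 9.247 * 86.9 = 803.5643
H term = 3.098 * 181 = 560.738
A term = 4.330 * 46 = 199.18
BMR = 1612.72 kcal/day

1612.72 kcal/day


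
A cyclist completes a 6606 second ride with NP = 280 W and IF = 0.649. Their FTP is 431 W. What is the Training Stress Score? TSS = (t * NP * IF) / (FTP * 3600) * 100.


t * NP * IF = 6606 * 280 * 0.649 = 1200442.32
FTP * 3600 = 1551600
TSS = (1200442.32 / 1551600) * 100 = 77.37

77.37 TSS


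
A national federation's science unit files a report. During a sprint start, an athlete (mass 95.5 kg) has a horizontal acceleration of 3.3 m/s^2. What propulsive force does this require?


Propulsive force = mass * acceleration
= 95.5 kg * 3.3 m/s^2
= 315.15 N

315.15 N


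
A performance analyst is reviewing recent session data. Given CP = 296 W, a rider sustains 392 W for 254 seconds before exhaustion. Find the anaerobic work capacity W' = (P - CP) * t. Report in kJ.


Excess power = 392 - 296 = 96 W
Work above CP = 96 * 254 = 24384 J
W' = 24.384 kJ

24.384 kJ


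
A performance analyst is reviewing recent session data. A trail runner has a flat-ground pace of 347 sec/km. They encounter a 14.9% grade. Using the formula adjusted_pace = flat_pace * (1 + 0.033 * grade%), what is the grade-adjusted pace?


Grade factor = 1 + 0.033 * 14.9 = 1.4917
Adjusted = 347 * 1.4917 = 517.62 sec/km

517.62 s/km


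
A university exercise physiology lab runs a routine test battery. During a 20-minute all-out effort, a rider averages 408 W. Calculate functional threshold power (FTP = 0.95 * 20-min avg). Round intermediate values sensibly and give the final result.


FTP = 0.95 * 408
= 387.6 W

387.6 W


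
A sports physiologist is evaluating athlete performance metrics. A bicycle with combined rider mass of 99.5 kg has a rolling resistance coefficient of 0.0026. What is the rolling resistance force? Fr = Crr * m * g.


Fr = 0.0026 * 99.5 * 9.81
= 0.2587 * 9.81
= 2.538 N

2.538 N


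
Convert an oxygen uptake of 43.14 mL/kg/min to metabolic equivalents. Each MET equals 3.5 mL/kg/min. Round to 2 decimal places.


One MET = 3.5 mL/kg/min
Number of METs = 43.14 / 3.5
= 12.33 METs

12.33 METs


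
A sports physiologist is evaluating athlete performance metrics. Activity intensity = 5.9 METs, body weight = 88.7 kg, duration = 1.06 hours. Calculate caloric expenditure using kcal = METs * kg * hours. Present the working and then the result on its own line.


kcal = 5.9 * 88.7 * 1.06
= 523.33 * 1.06
= 554.73 kcal

554.73 kcal


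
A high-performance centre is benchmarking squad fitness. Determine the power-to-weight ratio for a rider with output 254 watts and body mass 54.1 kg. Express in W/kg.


P/W = 254 / 54.1 = 4.695 W/kg

4.695 W/kg


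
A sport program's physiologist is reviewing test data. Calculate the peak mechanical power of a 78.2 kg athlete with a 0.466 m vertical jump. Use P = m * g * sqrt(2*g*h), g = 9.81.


First, sqrt(2gh) = sqrt(2 * 9.81 * 0.466)
= sqrt(9.14292) = 3.023726 m/s
Power = 78.2 * 9.81 * 3.023726 = 2319.63 W

2319.63 W


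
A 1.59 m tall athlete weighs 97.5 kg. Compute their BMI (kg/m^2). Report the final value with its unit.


height^2 = 2.5281 m^2
BMI = 97.5 / 2.5281 = 38.57 kg/m^2

38.57 kg/m^2


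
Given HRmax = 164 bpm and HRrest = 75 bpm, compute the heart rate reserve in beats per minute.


Heart rate reserve = maximum HR minus resting HR
HRR = 164 - 75 = 89 bpm

89 bpm


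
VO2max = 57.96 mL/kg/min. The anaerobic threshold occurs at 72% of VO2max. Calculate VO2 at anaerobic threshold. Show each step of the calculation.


AT fraction = 72 / 100 = 0.72
AT VO2 = 57.96 * 0.72
= 41.73 mL/kg/min

41.73 mL/kg/min


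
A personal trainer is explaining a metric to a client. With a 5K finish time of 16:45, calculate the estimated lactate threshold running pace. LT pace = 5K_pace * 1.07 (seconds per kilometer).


Race duration = 1005 s for 5 km
Average pace = 1005 / 5 = 201.0 s/km
LT pace = 201.0 * 1.07
= 215.07 s/km

215.07 s/km


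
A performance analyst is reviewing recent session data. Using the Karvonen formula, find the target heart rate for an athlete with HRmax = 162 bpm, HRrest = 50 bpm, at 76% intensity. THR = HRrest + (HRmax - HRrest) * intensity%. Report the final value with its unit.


HRR = 162 - 50 = 112
THR = 50 + 112 * 0.76
= 50 + 85.12
= 135.12 bpm

135.12 bpm


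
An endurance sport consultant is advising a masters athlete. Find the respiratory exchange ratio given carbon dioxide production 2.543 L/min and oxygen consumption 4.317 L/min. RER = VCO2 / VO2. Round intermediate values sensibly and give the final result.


VCO2 = 2.543 L/min
VO2 = 4.317 L/min
RER = 2.543 / 4.317 = 0.5891

0.5891


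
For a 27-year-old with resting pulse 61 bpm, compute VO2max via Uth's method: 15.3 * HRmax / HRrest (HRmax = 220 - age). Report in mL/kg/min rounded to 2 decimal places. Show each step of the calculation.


Step 1: HRmax = 220 - 27 = 193 bpm
Step 2: Ratio = 193 / 61 = 3.1639
Step 3: VO2max = 15.3 * 3.1639 = 48.41 mL/kg/min

48.41 mL/kg/min


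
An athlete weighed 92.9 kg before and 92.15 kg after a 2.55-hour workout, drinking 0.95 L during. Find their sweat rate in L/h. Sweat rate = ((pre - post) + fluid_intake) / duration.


Body mass change = 0.75 kg
Total sweat loss = 0.75 + 0.95 = 1.7 L
Rate = 1.7 / 2.55 = 0.667 L/h

0.667 L/h


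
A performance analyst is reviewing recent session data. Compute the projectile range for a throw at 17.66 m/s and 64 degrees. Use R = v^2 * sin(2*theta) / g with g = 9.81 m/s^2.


Two times the angle = 128 degrees
sin(128) = 0.788011
R = 311.8756 * 0.788011 / 9.81 = 25.052 m

25.052 m


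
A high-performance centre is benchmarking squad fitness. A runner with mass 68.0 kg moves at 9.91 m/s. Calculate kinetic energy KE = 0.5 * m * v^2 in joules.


v^2 = 9.91^2 = 98.2081
KE = 0.5 * 68.0 * 98.2081
= 3339.08 J

3339.08 J


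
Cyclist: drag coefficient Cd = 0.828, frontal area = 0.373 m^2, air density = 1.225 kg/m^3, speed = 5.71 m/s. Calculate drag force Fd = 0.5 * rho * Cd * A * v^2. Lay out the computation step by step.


v^2 = 5.71^2 = 32.6041
Fd = 0.5 * 1.225 * 0.828 * 0.373 * 32.6041
= 6.168 N

6.168 N


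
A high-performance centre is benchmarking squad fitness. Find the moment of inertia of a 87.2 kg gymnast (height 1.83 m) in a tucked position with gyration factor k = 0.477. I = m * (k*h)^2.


Radius of gyration = 0.477 * 1.83 = 0.87291 m
I = 87.2 * 0.87291^2
= 87.2 * 0.761972
= 66.444 kg*m^2

66.444 kg*m^2


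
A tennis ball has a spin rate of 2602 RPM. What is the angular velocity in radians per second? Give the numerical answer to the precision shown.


Convert RPM to rad/s: multiply by 2*pi and divide by 60
omega = 2602 * 2 * pi / 60
= 272.481 rad/s

272.481 rad/s


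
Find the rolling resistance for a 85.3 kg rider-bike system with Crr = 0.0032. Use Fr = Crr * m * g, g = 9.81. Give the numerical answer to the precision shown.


m * g = 85.3 * 9.81 = 836.793 N
Fr = 0.0032 * 836.793 = 2.678 N

2.678 N


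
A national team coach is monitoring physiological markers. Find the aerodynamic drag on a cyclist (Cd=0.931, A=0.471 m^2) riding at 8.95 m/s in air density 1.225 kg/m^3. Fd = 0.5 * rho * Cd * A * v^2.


Fd = 0.5 * 1.225 * 0.931 * 0.471 * 8.95^2
= 0.5 * 1.225 * 0.931 * 0.471 * 80.1025
= 21.514 N

21.514 N


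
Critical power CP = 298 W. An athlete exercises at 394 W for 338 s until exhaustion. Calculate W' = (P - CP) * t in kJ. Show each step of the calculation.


P - CP = 394 - 298 = 96 W
W' = 96 * 338 = 32448 J
= 32448 / 1000 = 32.448 kJ

32.448 kJ


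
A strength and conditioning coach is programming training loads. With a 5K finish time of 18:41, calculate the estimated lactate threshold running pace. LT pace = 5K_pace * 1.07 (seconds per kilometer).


Race duration = 1121 s for 5 km
Average pace = 1121 / 5 = 224.2 s/km
LT pace = 224.2 * 1.07
= 239.89 s/km

239.89 s/km


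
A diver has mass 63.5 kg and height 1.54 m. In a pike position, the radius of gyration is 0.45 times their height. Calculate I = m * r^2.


r = 0.45 * 1.54 = 0.693 m
I = m * r^2 = 63.5 * 0.480249 = 30.496 kg*m^2

30.496 kg*m^2


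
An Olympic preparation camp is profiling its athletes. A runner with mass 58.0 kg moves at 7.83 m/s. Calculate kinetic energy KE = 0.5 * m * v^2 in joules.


v^2 = 7.83^2 = 61.3089
KE = 0.5 * 58.0 * 61.3089
= 1777.96 J

1777.96 J


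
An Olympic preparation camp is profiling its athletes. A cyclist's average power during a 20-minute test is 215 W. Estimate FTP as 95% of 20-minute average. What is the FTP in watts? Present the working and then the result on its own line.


FTP = 20-min power * 0.95
= 215 * 0.95
= 204.25 W

204.25 W


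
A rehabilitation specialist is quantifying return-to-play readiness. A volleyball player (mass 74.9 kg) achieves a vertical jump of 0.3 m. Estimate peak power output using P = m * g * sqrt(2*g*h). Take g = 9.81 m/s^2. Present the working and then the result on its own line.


2 * g * h = 2 * 9.81 * 0.3 = 5.886
sqrt(5.886) = 2.426108 m/s
P = 74.9 * 9.81 * 2.426108 = 1782.63 W

1782.63 W


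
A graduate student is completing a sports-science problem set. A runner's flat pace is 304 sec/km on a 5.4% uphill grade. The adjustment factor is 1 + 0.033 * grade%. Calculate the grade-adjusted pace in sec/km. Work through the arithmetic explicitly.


Factor = 1 + 0.033 * 5.4 = 1.1782
Adjusted pace = 304 * 1.1782
= 358.17 sec/km

358.17 s/km


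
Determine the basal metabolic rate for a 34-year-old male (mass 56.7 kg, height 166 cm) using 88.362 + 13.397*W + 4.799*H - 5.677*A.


BMR = 88.362 + 13.397*56.7 + 4.799*166 - 5.677*34
= 1451.59 kcal/day

1451.59 kcal/day


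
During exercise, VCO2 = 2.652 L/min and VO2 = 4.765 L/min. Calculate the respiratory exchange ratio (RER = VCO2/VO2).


RER = VCO2 / VO2
= 2.652 / 4.765
= 0.5566

0.5566


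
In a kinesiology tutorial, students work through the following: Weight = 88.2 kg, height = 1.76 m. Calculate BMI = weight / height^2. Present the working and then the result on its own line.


height^2 = 1.76^2 = 3.0976
BMI = 88.2 / 3.0976 = 28.47 kg/m^2

28.47 kg/m^2


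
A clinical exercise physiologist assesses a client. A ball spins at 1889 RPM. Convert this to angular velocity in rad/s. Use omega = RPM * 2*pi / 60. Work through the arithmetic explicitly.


omega = 1889 * 2 * pi / 60
= 1889 * 6.28318531 / 60
= 11868.937 / 60
= 197.816 rad/s

197.816 rad/s


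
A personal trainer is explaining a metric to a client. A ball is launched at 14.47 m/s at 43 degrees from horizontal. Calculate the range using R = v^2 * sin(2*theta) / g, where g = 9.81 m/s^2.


sin(2 * 43) = sin(86) = 0.997564
v^2 = 14.47^2 = 209.3809
R = 209.3809 * 0.997564 / 9.81
= 21.292 m

21.292 m


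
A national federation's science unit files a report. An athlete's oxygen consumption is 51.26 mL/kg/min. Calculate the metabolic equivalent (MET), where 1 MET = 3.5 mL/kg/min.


MET = VO2 / 3.5
= 51.26 / 3.5
= 14.65 METs

14.65 METs


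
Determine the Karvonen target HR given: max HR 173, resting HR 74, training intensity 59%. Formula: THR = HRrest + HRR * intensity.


HRR = HRmax - HRrest = 173 - 74 = 99
THR = 74 + 99 * 0.59
= 132.41 bpm

132.41 bpm


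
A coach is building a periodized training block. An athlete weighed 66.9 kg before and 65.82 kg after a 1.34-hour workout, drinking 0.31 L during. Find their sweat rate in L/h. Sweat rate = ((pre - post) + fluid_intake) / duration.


Body mass change = 1.08 kg
Total sweat loss = 1.08 + 0.31 = 1.39 L
Rate = 1.39 / 1.34 = 1.037 L/h

1.037 L/h


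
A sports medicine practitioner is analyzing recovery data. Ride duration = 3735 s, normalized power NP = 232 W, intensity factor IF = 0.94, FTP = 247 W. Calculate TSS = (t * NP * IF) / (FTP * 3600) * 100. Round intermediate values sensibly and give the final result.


Numerator = 3735 * 232 * 0.94 = 814528.8
Denominator = 247 * 3600 = 889200
TSS = 814528.8 / 889200 * 100
= 91.6

91.6 TSS


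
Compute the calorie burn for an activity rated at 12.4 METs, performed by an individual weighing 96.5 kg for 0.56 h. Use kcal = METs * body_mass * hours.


Product of METs and mass = 12.4 * 96.5 = 1196.6
Total kcal = 1196.6 * 0.56 = 670.1 kcal

670.1 kcal


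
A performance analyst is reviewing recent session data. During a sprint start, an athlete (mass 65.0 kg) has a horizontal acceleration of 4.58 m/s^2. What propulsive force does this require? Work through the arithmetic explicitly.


Propulsive force = mass * acceleration
= 65.0 kg * 4.58 m/s^2
= 297.7 N

297.7 N


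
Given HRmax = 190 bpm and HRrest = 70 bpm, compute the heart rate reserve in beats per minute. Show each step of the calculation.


Heart rate reserve = maximum HR minus resting HR
HRR = 190 - 70 = 120 bpm

120 bpm


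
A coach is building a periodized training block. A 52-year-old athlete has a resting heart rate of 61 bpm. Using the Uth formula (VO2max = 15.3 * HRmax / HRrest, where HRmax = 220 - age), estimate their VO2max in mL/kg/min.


HRmax = 220 - 52 = 168 bpm
Ratio = HRmax / HRrest = 168 / 61 = 2.7541
VO2max = 15.3 * 2.7541 = 42.14 mL/kg/min

42.14 mL/kg/min


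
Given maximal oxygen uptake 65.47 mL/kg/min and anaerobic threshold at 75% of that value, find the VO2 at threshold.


Percentage as decimal = 0.75
VO2 at AT = 65.47 * 0.75 = 49.1 mL/kg/min

49.1 mL/kg/min


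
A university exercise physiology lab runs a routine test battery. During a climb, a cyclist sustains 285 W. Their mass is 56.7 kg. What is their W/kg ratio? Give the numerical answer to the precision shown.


Power-to-weight = 285 W / 56.7 kg
= 5.026 W/kg

5.026 W/kg


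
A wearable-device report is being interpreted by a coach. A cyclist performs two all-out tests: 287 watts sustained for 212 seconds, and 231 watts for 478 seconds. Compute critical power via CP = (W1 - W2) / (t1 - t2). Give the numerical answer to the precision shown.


W1 = P1 * t1 = 287 * 212 = 60844 J
W2 = P2 * t2 = 231 * 478 = 110418 J
CP = (60844 - 110418) / (212 - 478)
= 186.37 W

186.37 W


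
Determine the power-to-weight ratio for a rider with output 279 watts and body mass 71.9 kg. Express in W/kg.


P/W = 279 / 71.9 = 3.88 W/kg

3.88 W/kg


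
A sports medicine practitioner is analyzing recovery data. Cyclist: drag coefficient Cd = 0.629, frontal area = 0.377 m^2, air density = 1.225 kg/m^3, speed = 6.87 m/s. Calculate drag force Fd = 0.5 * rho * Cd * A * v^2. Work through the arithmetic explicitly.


v^2 = 6.87^2 = 47.1969
Fd = 0.5 * 1.225 * 0.629 * 0.377 * 47.1969
= 6.855 N

6.855 N


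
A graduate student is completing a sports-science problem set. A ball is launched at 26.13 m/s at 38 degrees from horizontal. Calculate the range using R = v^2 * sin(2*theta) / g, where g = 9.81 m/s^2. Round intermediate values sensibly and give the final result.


sin(2 * 38) = sin(76) = 0.970296
v^2 = 26.13^2 = 682.7769
R = 682.7769 * 0.970296 / 9.81
= 67.533 m

67.533 m


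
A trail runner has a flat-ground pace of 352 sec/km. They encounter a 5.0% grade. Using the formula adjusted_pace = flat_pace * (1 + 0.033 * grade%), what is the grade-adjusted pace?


Grade factor = 1 + 0.033 * 5.0 = 1.165
Adjusted = 352 * 1.165 = 410.08 sec/km

410.08 s/km


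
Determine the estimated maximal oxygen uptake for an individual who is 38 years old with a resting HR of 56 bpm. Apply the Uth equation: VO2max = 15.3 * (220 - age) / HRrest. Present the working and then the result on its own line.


HRmax = 220 - 38 = 182
VO2max = 15.3 * (182 / 56)
= 15.3 * 3.25
= 49.73 mL/kg/min

49.73 mL/kg/min


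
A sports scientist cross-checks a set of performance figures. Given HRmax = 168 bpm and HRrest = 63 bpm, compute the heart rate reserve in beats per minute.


Heart rate reserve = maximum HR minus resting HR
HRR = 168 - 63 = 105 bpm

105 bpm


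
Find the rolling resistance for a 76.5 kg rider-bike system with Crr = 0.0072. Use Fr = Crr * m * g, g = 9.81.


m * g = 76.5 * 9.81 = 750.465 N
Fr = 0.0072 * 750.465 = 5.403 N

5.403 N


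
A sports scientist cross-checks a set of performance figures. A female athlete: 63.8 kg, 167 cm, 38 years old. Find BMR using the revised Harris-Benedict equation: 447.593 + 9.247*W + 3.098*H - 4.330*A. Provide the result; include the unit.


Intercept = 447.593
Weight contribution = 9.247 * 63.8 = 589.9586
Height contribution = 3.098 * 167 = 517.366
Age contribution = 4.33 * 38 = 164.54
BMR = 447.593 + 589.9586 + 517.366 - 164.54
= 1390.38 kcal/day

1390.38 kcal/day


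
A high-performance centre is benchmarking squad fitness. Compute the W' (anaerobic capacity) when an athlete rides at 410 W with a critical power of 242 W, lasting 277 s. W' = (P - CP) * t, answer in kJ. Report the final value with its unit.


Above-CP power = 168 W
Duration = 277 s
W' = 168 * 277 = 46536 J
Convert: 46536 / 1000 = 46.536 kJ

46.536 kJ


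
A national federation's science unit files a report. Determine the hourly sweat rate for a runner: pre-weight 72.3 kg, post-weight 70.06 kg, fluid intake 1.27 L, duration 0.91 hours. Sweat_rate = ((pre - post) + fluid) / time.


Mass lost = 72.3 - 70.06 = 2.24 kg
Add fluid consumed: 2.24 + 1.27 = 3.51 L total sweat
Sweat rate = 3.51 / 0.91 = 3.857 L/h

3.857 L/h


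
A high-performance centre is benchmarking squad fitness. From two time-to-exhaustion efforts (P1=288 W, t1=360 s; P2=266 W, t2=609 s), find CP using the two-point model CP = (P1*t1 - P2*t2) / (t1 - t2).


Work in trial 1 = 103680 J
Work in trial 2 = 161994 J
Delta work = -58314 J
Delta time = -249 s
CP = -58314 / -249 = 234.19 W

234.19 W


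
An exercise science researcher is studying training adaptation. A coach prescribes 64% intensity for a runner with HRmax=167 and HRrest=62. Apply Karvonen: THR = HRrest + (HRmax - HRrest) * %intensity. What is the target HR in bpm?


Heart rate reserve = 167 - 62 = 105
Intensity fraction = 64 / 100 = 0.64
THR = 62 + 105 * 0.64 = 129.2 bpm

129.2 bpm


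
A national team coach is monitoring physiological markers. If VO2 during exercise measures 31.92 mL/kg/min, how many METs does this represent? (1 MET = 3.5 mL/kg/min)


METs = VO2 / 3.5 = 31.92 / 3.5 = 9.12

9.12 METs


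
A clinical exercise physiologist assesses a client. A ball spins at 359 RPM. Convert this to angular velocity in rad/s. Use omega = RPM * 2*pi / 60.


omega = 359 * 2 * pi / 60
= 359 * 6.28318531 / 60
= 2255.664 / 60
= 37.594 rad/s

37.594 rad/s


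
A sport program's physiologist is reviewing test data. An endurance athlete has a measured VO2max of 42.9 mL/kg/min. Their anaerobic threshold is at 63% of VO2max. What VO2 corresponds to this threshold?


Anaerobic threshold VO2 = VO2max * 63%
= 42.9 * 0.63
= 27.03 mL/kg/min

27.03 mL/kg/min


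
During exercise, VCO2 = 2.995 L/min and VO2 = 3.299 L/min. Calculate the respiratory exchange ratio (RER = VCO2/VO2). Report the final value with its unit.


RER = VCO2 / VO2
= 2.995 / 3.299
= 0.9079

0.9079


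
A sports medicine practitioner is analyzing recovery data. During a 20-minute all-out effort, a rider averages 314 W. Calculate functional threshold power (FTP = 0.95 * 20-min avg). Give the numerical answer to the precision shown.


FTP = 0.95 * 314
= 298.3 W

298.3 W


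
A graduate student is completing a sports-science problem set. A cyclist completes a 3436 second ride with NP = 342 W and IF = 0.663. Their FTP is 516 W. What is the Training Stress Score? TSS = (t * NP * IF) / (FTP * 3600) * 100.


t * NP * IF = 3436 * 342 * 0.663 = 779099.256
FTP * 3600 = 1857600
TSS = (779099.256 / 1857600) * 100 = 41.94

41.94 TSS


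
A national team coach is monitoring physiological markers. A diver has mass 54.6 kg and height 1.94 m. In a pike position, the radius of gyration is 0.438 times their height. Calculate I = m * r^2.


r = 0.438 * 1.94 = 0.84972 m
I = m * r^2 = 54.6 * 0.722024 = 39.423 kg*m^2

39.423 kg*m^2


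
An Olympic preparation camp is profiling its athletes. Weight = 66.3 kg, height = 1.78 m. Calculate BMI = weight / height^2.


height^2 = 1.78^2 = 3.1684
BMI = 66.3 / 3.1684 = 20.93 kg/m^2

20.93 kg/m^2


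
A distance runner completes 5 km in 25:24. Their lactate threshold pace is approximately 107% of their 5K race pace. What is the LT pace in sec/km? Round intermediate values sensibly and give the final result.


Convert to seconds: 25 min 24 s = 1524 s
Pace per km = 1524 / 5 = 304.8 s/km
LT pace = 304.8 * 1.07 = 326.14 s/km

326.14 s/km


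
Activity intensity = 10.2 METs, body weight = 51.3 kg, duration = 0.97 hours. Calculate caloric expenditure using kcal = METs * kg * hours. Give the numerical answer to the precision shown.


kcal = 10.2 * 51.3 * 0.97
= 523.26 * 0.97
= 507.56 kcal

507.56 kcal


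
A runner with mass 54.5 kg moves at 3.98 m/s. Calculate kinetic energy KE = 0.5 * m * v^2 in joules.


v^2 = 3.98^2 = 15.8404
KE = 0.5 * 54.5 * 15.8404
= 431.65 J

431.65 J


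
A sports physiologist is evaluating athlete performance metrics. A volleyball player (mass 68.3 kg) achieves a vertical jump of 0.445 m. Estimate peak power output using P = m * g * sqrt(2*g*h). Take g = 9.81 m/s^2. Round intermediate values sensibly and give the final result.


2 * g * h = 2 * 9.81 * 0.445 = 8.7309
sqrt(8.7309) = 2.95481 m/s
P = 68.3 * 9.81 * 2.95481 = 1979.79 W

1979.79 W


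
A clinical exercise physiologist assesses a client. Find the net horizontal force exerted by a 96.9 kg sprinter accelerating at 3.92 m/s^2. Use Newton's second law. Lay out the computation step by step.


Newton's second law: F = m * a
F = 96.9 * 3.92 = 379.85 N

379.85 N


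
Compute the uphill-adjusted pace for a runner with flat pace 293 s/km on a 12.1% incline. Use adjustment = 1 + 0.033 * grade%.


Adjustment factor = 1 + 0.033 * 12.1 = 1.3993
Grade-adjusted pace = 293 * 1.3993 = 409.99 s/km

409.99 s/km


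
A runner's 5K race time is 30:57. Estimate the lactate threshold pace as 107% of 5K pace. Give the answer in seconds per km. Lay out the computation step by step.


Total race time = 30*60 + 57 = 1857 seconds
5K pace = 1857 / 5 = 371.4 sec/km
LT pace = 371.4 * 1.07 = 397.4 sec/km

397.4 s/km


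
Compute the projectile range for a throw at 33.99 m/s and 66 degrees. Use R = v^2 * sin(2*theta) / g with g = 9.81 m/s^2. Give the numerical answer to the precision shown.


Two times the angle = 132 degrees
sin(132) = 0.743145
R = 1155.3201 * 0.743145 / 9.81 = 87.52 m

87.52 m


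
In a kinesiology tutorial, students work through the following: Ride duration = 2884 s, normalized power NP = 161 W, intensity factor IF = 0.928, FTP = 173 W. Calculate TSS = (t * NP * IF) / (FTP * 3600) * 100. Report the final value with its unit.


Numerator = 2884 * 161 * 0.928 = 430892.672
Denominator = 173 * 3600 = 622800
TSS = 430892.672 / 622800 * 100
= 69.19

69.19 TSS


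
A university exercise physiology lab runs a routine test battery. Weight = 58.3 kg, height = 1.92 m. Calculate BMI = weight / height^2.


height^2 = 1.92^2 = 3.6864
BMI = 58.3 / 3.6864 = 15.81 kg/m^2

15.81 kg/m^2


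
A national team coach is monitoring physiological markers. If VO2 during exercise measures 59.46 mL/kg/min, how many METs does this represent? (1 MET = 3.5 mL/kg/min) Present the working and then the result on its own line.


METs = VO2 / 3.5 = 59.46 / 3.5 = 16.99

16.99 METs


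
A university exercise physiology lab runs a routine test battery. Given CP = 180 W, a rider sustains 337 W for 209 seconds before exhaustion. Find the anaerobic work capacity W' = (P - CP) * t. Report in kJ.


Excess power = 337 - 180 = 157 W
Work above CP = 157 * 209 = 32813 J
W' = 32.813 kJ

32.813 kJ


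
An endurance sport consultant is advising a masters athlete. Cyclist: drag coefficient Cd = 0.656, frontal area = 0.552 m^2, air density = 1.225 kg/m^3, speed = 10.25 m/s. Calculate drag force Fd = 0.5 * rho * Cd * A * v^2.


v^2 = 10.25^2 = 105.0625
Fd = 0.5 * 1.225 * 0.656 * 0.552 * 105.0625
= 23.302 N

23.302 N


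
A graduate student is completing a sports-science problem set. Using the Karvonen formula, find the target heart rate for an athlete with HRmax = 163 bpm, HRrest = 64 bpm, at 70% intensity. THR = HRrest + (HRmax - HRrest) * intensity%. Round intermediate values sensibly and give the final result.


HRR = 163 - 64 = 99
THR = 64 + 99 * 0.7
= 64 + 69.3
= 133.3 bpm

133.3 bpm


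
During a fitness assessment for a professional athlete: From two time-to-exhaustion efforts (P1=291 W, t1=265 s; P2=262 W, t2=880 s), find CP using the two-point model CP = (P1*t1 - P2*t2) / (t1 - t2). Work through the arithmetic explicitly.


Work in trial 1 = 77115 J
Work in trial 2 = 230560 J
Delta work = -153445 J
Delta time = -615 s
CP = -153445 / -615 = 249.5 W

249.5 W


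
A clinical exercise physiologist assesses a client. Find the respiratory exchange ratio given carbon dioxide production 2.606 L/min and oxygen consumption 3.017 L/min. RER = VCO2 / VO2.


VCO2 = 2.606 L/min
VO2 = 3.017 L/min
RER = 2.606 / 3.017 = 0.8638

0.8638


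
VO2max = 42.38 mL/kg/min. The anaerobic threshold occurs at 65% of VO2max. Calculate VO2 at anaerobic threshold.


AT fraction = 65 / 100 = 0.65
AT VO2 = 42.38 * 0.65
= 27.55 mL/kg/min

27.55 mL/kg/min


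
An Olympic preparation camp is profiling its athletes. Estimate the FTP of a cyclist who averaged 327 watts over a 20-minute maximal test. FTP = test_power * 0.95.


FTP = 327 * 0.95 = 310.65 W

310.65 W


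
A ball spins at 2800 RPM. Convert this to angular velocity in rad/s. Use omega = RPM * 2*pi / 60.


omega = 2800 * 2 * pi / 60
= 2800 * 6.28318531 / 60
= 17592.919 / 60
= 293.215 rad/s

293.215 rad/s


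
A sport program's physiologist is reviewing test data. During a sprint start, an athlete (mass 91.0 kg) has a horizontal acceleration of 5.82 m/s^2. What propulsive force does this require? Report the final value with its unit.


Propulsive force = mass * acceleration
= 91.0 kg * 5.82 m/s^2
= 529.62 N

529.62 N


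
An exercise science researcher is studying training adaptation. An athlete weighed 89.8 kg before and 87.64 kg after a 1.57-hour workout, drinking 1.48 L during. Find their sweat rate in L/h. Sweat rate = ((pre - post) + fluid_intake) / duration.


Body mass change = 2.16 kg
Total sweat loss = 2.16 + 1.48 = 3.64 L
Rate = 3.64 / 1.57 = 2.318 L/h

2.318 L/h


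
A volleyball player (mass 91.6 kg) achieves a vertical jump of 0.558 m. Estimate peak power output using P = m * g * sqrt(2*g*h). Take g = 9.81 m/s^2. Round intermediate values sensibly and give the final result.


2 * g * h = 2 * 9.81 * 0.558 = 10.94796
sqrt(10.94796) = 3.30877 m/s
P = 91.6 * 9.81 * 3.30877 = 2973.25 W

2973.25 W


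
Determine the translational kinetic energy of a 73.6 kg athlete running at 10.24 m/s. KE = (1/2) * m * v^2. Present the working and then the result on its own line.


KE = 0.5 * m * v^2
= 0.5 * 73.6 * 10.24^2
= 0.5 * 73.6 * 104.8576
= 3858.76 J

3858.76 J


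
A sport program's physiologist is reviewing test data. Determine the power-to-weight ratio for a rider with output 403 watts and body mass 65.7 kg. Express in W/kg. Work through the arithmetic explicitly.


P/W = 403 / 65.7 = 6.134 W/kg

6.134 W/kg


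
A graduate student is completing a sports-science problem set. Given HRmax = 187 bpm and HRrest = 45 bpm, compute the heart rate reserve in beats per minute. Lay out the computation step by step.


Heart rate reserve = maximum HR minus resting HR
HRR = 187 - 45 = 142 bpm

142 bpm


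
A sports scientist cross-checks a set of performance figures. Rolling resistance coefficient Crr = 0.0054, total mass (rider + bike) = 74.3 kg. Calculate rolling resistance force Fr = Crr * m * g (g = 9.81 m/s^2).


Fr = Crr * m * g
= 0.0054 * 74.3 * 9.81
= 3.936 N

3.936 N


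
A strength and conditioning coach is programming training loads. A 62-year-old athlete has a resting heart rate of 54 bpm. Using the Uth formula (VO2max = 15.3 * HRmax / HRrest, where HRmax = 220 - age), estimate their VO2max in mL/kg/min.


HRmax = 220 - 62 = 158 bpm
Ratio = HRmax / HRrest = 158 / 54 = 2.9259
VO2max = 15.3 * 2.9259 = 44.77 mL/kg/min

44.77 mL/kg/min


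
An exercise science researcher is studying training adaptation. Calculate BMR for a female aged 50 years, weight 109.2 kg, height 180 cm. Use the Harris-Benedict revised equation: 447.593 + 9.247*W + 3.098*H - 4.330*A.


Substituting values:
W term = 9.247 * 109.2 = 1009.7724
H term = 3.098 * 180 = 557.64
A term = 4.330 * 50 = 216.5
BMR = 1798.51 kcal/day

1798.51 kcal/day


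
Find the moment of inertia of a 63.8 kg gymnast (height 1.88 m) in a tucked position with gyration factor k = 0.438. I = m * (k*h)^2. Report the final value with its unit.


Radius of gyration = 0.438 * 1.88 = 0.82344 m
I = 63.8 * 0.82344^2
= 63.8 * 0.678053
= 43.26 kg*m^2

43.26 kg*m^2


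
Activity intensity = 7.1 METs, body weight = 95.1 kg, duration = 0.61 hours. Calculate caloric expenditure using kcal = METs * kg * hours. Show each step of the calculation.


kcal = 7.1 * 95.1 * 0.61
= 675.21 * 0.61
= 411.88 kcal

411.88 kcal


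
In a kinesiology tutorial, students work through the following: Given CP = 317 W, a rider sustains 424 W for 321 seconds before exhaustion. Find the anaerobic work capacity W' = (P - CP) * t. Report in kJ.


Excess power = 424 - 317 = 107 W
Work above CP = 107 * 321 = 34347 J
W' = 34.347 kJ

34.347 kJ


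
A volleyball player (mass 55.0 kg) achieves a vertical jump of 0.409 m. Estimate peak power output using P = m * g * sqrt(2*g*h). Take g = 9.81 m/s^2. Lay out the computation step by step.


2 * g * h = 2 * 9.81 * 0.409 = 8.02458
sqrt(8.02458) = 2.832769 m/s
P = 55.0 * 9.81 * 2.832769 = 1528.42 W

1528.42 W


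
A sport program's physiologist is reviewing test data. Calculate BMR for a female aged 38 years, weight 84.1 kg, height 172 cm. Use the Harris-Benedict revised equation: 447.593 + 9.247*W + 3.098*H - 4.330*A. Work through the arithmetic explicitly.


Substituting values:
W term = 9.247 * 84.1 = 777.6727
H term = 3.098 * 172 = 532.856
A term = 4.330 * 38 = 164.54
BMR = 1593.58 kcal/day

1593.58 kcal/day


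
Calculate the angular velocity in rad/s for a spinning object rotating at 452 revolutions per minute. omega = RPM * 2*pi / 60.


omega = RPM * 2*pi / 60
= 452 * 6.28318531 / 60
= 47.333 rad/s

47.333 rad/s


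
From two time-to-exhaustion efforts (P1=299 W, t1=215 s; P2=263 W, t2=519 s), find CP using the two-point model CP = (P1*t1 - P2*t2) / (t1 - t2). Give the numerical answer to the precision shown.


Work in trial 1 = 64285 J
Work in trial 2 = 136497 J
Delta work = -72212 J
Delta time = -304 s
CP = -72212 / -304 = 237.54 W

237.54 W


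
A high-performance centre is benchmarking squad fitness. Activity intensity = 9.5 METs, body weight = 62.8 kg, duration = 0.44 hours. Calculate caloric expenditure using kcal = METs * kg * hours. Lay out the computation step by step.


kcal = 9.5 * 62.8 * 0.44
= 596.6 * 0.44
= 262.5 kcal

262.5 kcal


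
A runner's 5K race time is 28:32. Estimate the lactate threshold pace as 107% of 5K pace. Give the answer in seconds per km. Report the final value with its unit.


Total race time = 28*60 + 32 = 1712 seconds
5K pace = 1712 / 5 = 342.4 sec/km
LT pace = 342.4 * 1.07 = 366.37 sec/km

366.37 s/km


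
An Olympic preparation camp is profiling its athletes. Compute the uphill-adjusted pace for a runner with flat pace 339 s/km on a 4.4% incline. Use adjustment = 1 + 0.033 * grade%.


Adjustment factor = 1 + 0.033 * 4.4 = 1.1452
Grade-adjusted pace = 339 * 1.1452 = 388.22 s/km

388.22 s/km


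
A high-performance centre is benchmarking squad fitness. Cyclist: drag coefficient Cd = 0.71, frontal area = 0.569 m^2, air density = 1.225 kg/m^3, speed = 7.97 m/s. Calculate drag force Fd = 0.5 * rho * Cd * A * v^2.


v^2 = 7.97^2 = 63.5209
Fd = 0.5 * 1.225 * 0.71 * 0.569 * 63.5209
= 15.718 N

15.718 N
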